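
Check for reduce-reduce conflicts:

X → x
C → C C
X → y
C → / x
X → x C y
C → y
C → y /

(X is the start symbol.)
A reduce-reduce conflict occurs when an LR(0) state has two complete items [A → α .] and [B → β .] — both call for a reduction, and with no lookahead the parser cannot choose between them.

Augment with X' → X and build the canonical LR(0) collection (I0 = CLOSURE({[X' → . X]}), then GOTO on every symbol after a dot until no new states appear). It has 11 states:
  I0: { [X → . x C y], [X → . x], [X → . y], [X' → . X] }  — shift
  I1: { [X' → X .] }  — accept
  I2: { [C → . / x], [C → . C C], [C → . y /], [C → . y], [X → x . C y], [X → x .] }  — shift, reduce
  I3: { [X → y .] }  — reduce
  I4: { [C → / . x] }  — shift
  I5: { [C → . / x], [C → . C C], [C → . y /], [C → . y], [C → C . C], [X → x C . y] }  — shift
  I6: { [C → y . /], [C → y .] }  — shift, reduce
  I7: { [C → y / .] }  — reduce
  I8: { [C → . / x], [C → . C C], [C → . y /], [C → . y], [C → C . C], [C → C C .] }  — shift, reduce
  I9: { [C → y . /], [C → y .], [X → x C y .] }  — shift, 2 reduces
  I10: { [C → / x .] }  — reduce

I9 contains complete items [C → y .], [X → x C y .] — reduce-reduce conflict.

Answer: Yes — I9: [C → y .] vs [X → x C y .]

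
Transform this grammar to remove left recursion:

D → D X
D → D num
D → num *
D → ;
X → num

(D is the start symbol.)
D → num * D'
D → ; D'
D' → X D'
D' → num D'
D' → ε
X → num

D is directly left-recursive. The standard transformation for
  A → A α₁ | ... | A α_m | β₁ | ... | β_n
is
  A  → β₁ A' | ... | β_n A'
  A' → α₁ A' | ... | α_m A' | ε

D → num * becomes D → num * D'
D → ; becomes D → ; D'
D → D X becomes D' → X D'
D → D num becomes D' → num D'
Add D' → ε

Productions for other non-terminals are unchanged:
  X → num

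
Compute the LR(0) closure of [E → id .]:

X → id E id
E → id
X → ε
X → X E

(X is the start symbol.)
{ [E → id .] }

Start with: [E → id .]
The dot is at the end, so nothing is added.

CLOSURE = { [E → id .] }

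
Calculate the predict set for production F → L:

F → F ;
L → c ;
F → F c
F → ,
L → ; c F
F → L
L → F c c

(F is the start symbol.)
PREDICT(F → L) = (FIRST(RHS) \ {ε}) ∪ (FOLLOW(F) if ε ∈ FIRST(RHS), i.e. RHS ⇒* ε)
FIRST(L) = { ',', ';', 'c' }
FIRST(L) = { ',', ';', 'c' }
ε ∉ FIRST(L), so FOLLOW(F) is not added.
PREDICT(F → L) = { ',', ';', 'c' }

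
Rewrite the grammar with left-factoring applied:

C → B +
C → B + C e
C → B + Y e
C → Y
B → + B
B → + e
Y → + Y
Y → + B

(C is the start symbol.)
Left-factoring transforms A → αβ₁ | αβ₂ into A → αA' and A' → β₁ | β₂
(α is the longest common prefix among the alternatives). Repeat until
no nonterminal has two alternatives with a common prefix.

Round 1: C has alternatives sharing prefix 'B +'. Introduce C': C → B + C'
  Add: C' → ε
  Add: C' → C e
  Add: C' → Y e

Round 2: B has alternatives sharing prefix '+'. Introduce B': B → + B'
  Add: B' → B
  Add: B' → e

Round 3: Y has alternatives sharing prefix '+'. Introduce Y': Y → + Y'
  Add: Y' → Y
  Add: Y' → B

No remaining common prefixes — done.

Resulting grammar:
C → B + C'
C' → ε
C' → C e
C' → Y e
C → Y
B → + B'
B' → B
B' → e
Y → + Y'
Y' → Y
Y' → B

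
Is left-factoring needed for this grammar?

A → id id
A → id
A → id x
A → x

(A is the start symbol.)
Left-factoring is needed when two productions for the same non-terminal
share a common prefix on the right-hand side.

Productions for A:
  A → id id
  A → id
  A → id x
  A → x

Found common prefix 'id' in productions for A

Answer: Yes, A has productions with common prefix 'id'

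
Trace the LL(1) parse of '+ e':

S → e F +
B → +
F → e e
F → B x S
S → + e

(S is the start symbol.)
LL(1) parsing maintains a stack (initially the start symbol over $) and the input. At each step: if the stack top is a terminal, match it against the current input token; if it is a non-terminal N, replace it with the RHS of M[N, lookahead] (the unique production whose predict set contains the lookahead).

Stack is shown with the top on the left.

Stack  Input  Action
--------------------
S $    + e $  output S → + e
+ e $  + e $  match '+'
e $    e $    match 'e'
$      $      accept

The string is accepted.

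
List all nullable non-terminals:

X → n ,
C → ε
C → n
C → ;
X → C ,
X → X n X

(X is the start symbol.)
{ 'C' }

A non-terminal is nullable if it can derive ε (the empty string): either it has an ε-production, or it has a production whose right-hand side consists entirely of nullable non-terminals.

ε-productions: C → ε
So C is immediately nullable.
No further non-terminal can be added: every production for the remaining non-terminals contains a terminal or a non-nullable non-terminal.
Nullable = { 'C' }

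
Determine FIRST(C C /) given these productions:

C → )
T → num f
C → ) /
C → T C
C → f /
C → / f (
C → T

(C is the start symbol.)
FIRST sets of the non-terminals involved (from the grammar, by fixed-point iteration):
  FIRST(C) = { ')', '/', 'f', 'num' }

To compute FIRST(C C /), process the symbols left to right:
Symbol C is a non-terminal. Add FIRST(C) \ {ε} = { ')', '/', 'f', 'num' }
C is not nullable (ε ∉ FIRST(C)), so stop here.
FIRST(C C /) = { ')', '/', 'f', 'num' }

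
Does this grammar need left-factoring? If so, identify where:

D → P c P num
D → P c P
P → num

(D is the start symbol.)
Left-factoring is needed when two productions for the same non-terminal
share a common prefix on the right-hand side.

Productions for D:
  D → P c P num
  D → P c P

Found common prefix 'P c P' in productions for D

Answer: Yes, D has productions with common prefix 'P c P'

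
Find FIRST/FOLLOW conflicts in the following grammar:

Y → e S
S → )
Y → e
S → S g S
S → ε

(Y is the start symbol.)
A FIRST/FOLLOW conflict occurs when a non-terminal N has a nullable alternative N → β (β ⇒* ε) and another alternative N → α with FIRST(α) ∩ FOLLOW(N) ≠ ∅: on such a lookahead the parser cannot decide between expanding α and letting N vanish via β.

Nullable non-terminals: S.
FIRST sets used below: FIRST(S) = { ')', 'g', ε }

S: nullable alternative(s) S → ε; FOLLOW(S) = { $, 'g' }
  S → ): FIRST \ {ε} = { ')' } — disjoint from FOLLOW(S)
  S → S g S: FIRST \ {ε} = { ')', 'g' } — overlaps FOLLOW(S) on { 'g' }: CONFLICT
  S → ε: FIRST \ {ε} = { } — this is the only nullable alternative, skip

Y has no nullable alternative, so no FIRST/FOLLOW check is needed there.

So the grammar has 1 FIRST/FOLLOW conflict (marked CONFLICT above).

Answer: Yes. S → S g S with FOLLOW(S) on { 'g' }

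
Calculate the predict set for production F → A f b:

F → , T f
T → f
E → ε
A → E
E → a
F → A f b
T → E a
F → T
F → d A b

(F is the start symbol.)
PREDICT(F → A f b) = (FIRST(RHS) \ {ε}) ∪ (FOLLOW(F) if ε ∈ FIRST(RHS), i.e. RHS ⇒* ε)
FIRST(A) = { 'a', ε }
FIRST(A f b) = { 'a', 'f' }
ε ∉ FIRST(A f b), so FOLLOW(F) is not added.
PREDICT(F → A f b) = { 'a', 'f' }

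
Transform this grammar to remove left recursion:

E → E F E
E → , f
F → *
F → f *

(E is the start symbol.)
E → , f E'
E' → F E E'
E' → ε
F → *
F → f *

E is directly left-recursive. The standard transformation for
  A → A α₁ | ... | A α_m | β₁ | ... | β_n
is
  A  → β₁ A' | ... | β_n A'
  A' → α₁ A' | ... | α_m A' | ε

E → , f becomes E → , f E'
E → E F E becomes E' → F E E'
Add E' → ε

Productions for other non-terminals are unchanged:
  F → *
  F → f *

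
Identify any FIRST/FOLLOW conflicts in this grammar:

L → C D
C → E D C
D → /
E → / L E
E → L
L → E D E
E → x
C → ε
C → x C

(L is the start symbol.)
Yes. C → E D C with FOLLOW(C) on { '/' }

A FIRST/FOLLOW conflict occurs when a non-terminal N has a nullable alternative N → β (β ⇒* ε) and another alternative N → α with FIRST(α) ∩ FOLLOW(N) ≠ ∅: on such a lookahead the parser cannot decide between expanding α and letting N vanish via β.

Nullable non-terminals: C.
FIRST sets used below: FIRST(E) = { '/', 'x' }

C: nullable alternative(s) C → ε; FOLLOW(C) = { '/' }
  C → E D C: FIRST \ {ε} = { '/', 'x' } — overlaps FOLLOW(C) on { '/' }: CONFLICT
  C → ε: FIRST \ {ε} = { } — this is the only nullable alternative, skip
  C → x C: FIRST \ {ε} = { 'x' } — disjoint from FOLLOW(C)

D, E, L have no nullable alternative, so no FIRST/FOLLOW check is needed there.

So the grammar has 1 FIRST/FOLLOW conflict (marked CONFLICT above).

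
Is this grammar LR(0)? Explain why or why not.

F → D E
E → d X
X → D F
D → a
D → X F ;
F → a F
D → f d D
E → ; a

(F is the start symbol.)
A grammar is LR(0) if no state in the canonical LR(0) collection has:
  - both a shift item (dot before a terminal) and a complete item (shift-reduce conflict), or
  - two or more complete items (reduce-reduce conflict; the accept item [F' → F .] counts as a complete item here).

Augment with F' → F and build the canonical LR(0) collection (I0 = CLOSURE({[F' → . F]}), then GOTO on every symbol after a dot until no new states appear). It has 19 states:
  I0: { [D → . X F ;], [D → . a], [D → . f d D], [F → . D E], [F → . a F], [F' → . F], [X → . D F] }  — shift
  I1: { [D → . X F ;], [D → . a], [D → . f d D], [E → . ; a], [E → . d X], [F → . D E], [F → . a F], [F → D . E], [X → . D F], [X → D . F] }  — shift
  I2: { [F' → F .] }  — accept
  I3: { [D → . X F ;], [D → . a], [D → . f d D], [D → X . F ;], [F → . D E], [F → . a F], [X → . D F] }  — shift
  I4: { [D → . X F ;], [D → . a], [D → . f d D], [D → a .], [F → . D E], [F → . a F], [F → a . F], [X → . D F] }  — shift, reduce
  I5: { [D → f . d D] }  — shift
  I6: { [D → . X F ;], [D → . a], [D → . f d D], [D → f d . D], [X → . D F] }  — shift
  I7: { [D → . X F ;], [D → . a], [D → . f d D], [D → f d D .], [F → . D E], [F → . a F], [X → . D F], [X → D . F] }  — shift, reduce
  I8: { [D → a .] }  — reduce
  I9: { [X → D F .] }  — reduce
  I10: { [F → a F .] }  — reduce
  I11: { [D → X F . ;] }  — shift
  I12: { [D → X F ; .] }  — reduce
  I13: { [E → ; . a] }  — shift
  I14: { [F → D E .] }  — reduce
  I15: { [D → . X F ;], [D → . a], [D → . f d D], [E → d . X], [X → . D F] }  — shift
  I16: { [D → . X F ;], [D → . a], [D → . f d D], [F → . D E], [F → . a F], [X → . D F], [X → D . F] }  — shift
  I17: { [D → . X F ;], [D → . a], [D → . f d D], [D → X . F ;], [E → d X .], [F → . D E], [F → . a F], [X → . D F] }  — shift, reduce
  I18: { [E → ; a .] }  — reduce

Conflict in state I4:
  Shift-reduce conflict between [D → a .] and [D → . a]
So the grammar is NOT LR(0).

Answer: No. Shift-reduce conflict between [D → a .] and [D → . a]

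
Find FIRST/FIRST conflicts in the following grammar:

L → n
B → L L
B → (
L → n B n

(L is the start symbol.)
Yes. L → n / L → n B n on { 'n' }

A FIRST/FIRST conflict occurs when two productions N → α and N → β for the same non-terminal have FIRST(α) ∩ FIRST(β) ≠ ∅ (with ε ∈ FIRST of a nullable right-hand side, so two nullable alternatives also conflict).

FIRST sets of the non-terminals at (or reachable through a nullable prefix from) the front of some alternative:
  FIRST(L) = { 'n' }

Productions for L:
  L → n: FIRST = { 'n' }
  L → n B n: FIRST = { 'n' }
Productions for B:
  B → L L: FIRST = { 'n' }
  B → (: FIRST = { '(' }

Conflict for L: L → n and L → n B n
  Overlap: { 'n' }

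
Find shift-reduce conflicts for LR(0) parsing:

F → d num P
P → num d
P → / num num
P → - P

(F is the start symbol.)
No shift-reduce conflicts

A shift-reduce conflict occurs when an LR(0) state has both:
  - a complete (reduce) item [A → α .] (dot at the end), and
  - a shift item [B → β . c γ] (dot before a terminal).

Augment with F' → F and build the canonical LR(0) collection (I0 = CLOSURE({[F' → . F]}), then GOTO on every symbol after a dot until no new states appear). It has 12 states:
  I0: { [F → . d num P], [F' → . F] }  — shift
  I1: { [F' → F .] }  — accept
  I2: { [F → d . num P] }  — shift
  I3: { [F → d num . P], [P → . - P], [P → . / num num], [P → . num d] }  — shift
  I4: { [P → - . P], [P → . - P], [P → . / num num], [P → . num d] }  — shift
  I5: { [P → / . num num] }  — shift
  I6: { [F → d num P .] }  — reduce
  I7: { [P → num . d] }  — shift
  I8: { [P → num d .] }  — reduce
  I9: { [P → / num . num] }  — shift
  I10: { [P → / num num .] }  — reduce
  I11: { [P → - P .] }  — reduce

No state contains both a complete item and a shift item.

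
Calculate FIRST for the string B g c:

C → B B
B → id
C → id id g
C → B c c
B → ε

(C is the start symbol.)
FIRST sets of the non-terminals involved (from the grammar, by fixed-point iteration):
  FIRST(B) = { 'id', ε }

To compute FIRST(B g c), process the symbols left to right:
Symbol B is a non-terminal. Add FIRST(B) \ {ε} = { 'id' }
B is nullable (ε ∈ FIRST(B)), continue to the next symbol.
Symbol g is a terminal. Add 'g' and stop.
FIRST(B g c) = { 'g', 'id' }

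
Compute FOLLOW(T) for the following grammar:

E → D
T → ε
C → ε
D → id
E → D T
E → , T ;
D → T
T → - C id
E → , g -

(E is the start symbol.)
In E → D T: T is at the end, add FOLLOW(E)
In E → , T ;: T is followed by ';', add FIRST(';') \ {ε} = { ';' }
In D → T: T is at the end, add FOLLOW(D)

The FOLLOW sets referred to above (computed the same way, to a fixed point):
  FOLLOW(E) = { $ }
  FOLLOW(D) = { $, '-' }

Taking the union: FOLLOW(T) = { $, '-', ';' }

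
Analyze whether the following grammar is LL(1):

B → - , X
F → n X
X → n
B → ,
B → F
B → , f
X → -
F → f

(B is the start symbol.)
No. Predict set conflict for B: { ',' }

A grammar is LL(1) if for each non-terminal N with multiple productions, the predict sets of those productions are pairwise disjoint, where PREDICT(N → α) = (FIRST(α) \ {ε}) ∪ (FOLLOW(N) if α ⇒* ε).

Relevant sets:
  FIRST(F) = { 'f', 'n' }

For B:
  PREDICT(B → '-' ',' X) = { '-' }
  PREDICT(B → ',') = { ',' }
  PREDICT(B → F) = { 'f', 'n' }
  PREDICT(B → ',' f) = { ',' }
For F:
  PREDICT(F → n X) = { 'n' }
  PREDICT(F → f) = { 'f' }
For X:
  PREDICT(X → n) = { 'n' }
  PREDICT(X → '-') = { '-' }

Conflict found: Predict set conflict for B: { ',' }
The grammar is NOT LL(1).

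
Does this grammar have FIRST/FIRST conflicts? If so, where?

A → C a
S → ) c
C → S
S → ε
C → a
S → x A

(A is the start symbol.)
A FIRST/FIRST conflict occurs when two productions N → α and N → β for the same non-terminal have FIRST(α) ∩ FIRST(β) ≠ ∅ (with ε ∈ FIRST of a nullable right-hand side, so two nullable alternatives also conflict).

FIRST sets of the non-terminals at (or reachable through a nullable prefix from) the front of some alternative:
  FIRST(S) = { ')', 'x', ε }

Productions for S:
  S → ) c: FIRST = { ')' }
  S → ε: FIRST = { ε }
  S → x A: FIRST = { 'x' }
Productions for C:
  C → S: FIRST = { ')', 'x', ε }
  C → a: FIRST = { 'a' }
A has only one production, so no FIRST/FIRST conflict is possible there.

All alternatives of each non-terminal have pairwise disjoint FIRST sets.

Answer: No FIRST/FIRST conflicts.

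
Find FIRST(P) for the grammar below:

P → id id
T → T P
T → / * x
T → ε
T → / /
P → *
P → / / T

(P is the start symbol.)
From P → id id:
  - id is a terminal: add 'id' and stop
From P → *:
  - '*' is a terminal: add '*' and stop
From P → / / T:
  - '/' is a terminal: add '/' and stop

Collecting: FIRST(P) = { '*', '/', 'id' }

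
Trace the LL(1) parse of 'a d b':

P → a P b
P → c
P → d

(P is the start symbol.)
LL(1) parsing maintains a stack (initially the start symbol over $) and the input. At each step: if the stack top is a terminal, match it against the current input token; if it is a non-terminal N, replace it with the RHS of M[N, lookahead] (the unique production whose predict set contains the lookahead).

Stack is shown with the top on the left.

Stack    Input    Action
------------------------
P $      a d b $  output P → a P b
a P b $  a d b $  match 'a'
P b $    d b $    output P → d
d b $    d b $    match 'd'
b $      b $      match 'b'
$        $        accept

The string is accepted.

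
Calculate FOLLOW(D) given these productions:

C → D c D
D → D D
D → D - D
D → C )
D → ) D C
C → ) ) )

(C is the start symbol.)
{ $, ')', '-', 'c' }

In C → D c D: D is followed by c D, add FIRST(c D) \ {ε} = { 'c' }
In C → D c D: D is at the end, add FOLLOW(C)
In D → D D: D is followed by D, add FIRST(D) \ {ε} = { ')' }
In D → D D: D is at the end; this adds FOLLOW(D) to itself — nothing new
In D → D - D: D is followed by '-' D, add FIRST('-' D) \ {ε} = { '-' }
In D → D - D: D is at the end; this adds FOLLOW(D) to itself — nothing new
In D → ) D C: D is followed by C, add FIRST(C) \ {ε} = { ')' }

The FOLLOW sets referred to above (computed the same way, to a fixed point):
  FOLLOW(C) = { $, ')', '-', 'c' }

Taking the union: FOLLOW(D) = { $, ')', '-', 'c' }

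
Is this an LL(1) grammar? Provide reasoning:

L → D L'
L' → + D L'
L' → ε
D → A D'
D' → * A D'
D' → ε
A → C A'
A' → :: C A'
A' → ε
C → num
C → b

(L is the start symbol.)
Relevant sets:
  FOLLOW(L') = { $ }
  FOLLOW(D') = { $, '+' }
  FOLLOW(A') = { $, '*', '+' }

For L':
  PREDICT(L' → '+' D L') = { '+' }
  PREDICT(L' → ε) = { $ }
For D':
  PREDICT(D' → '*' A D') = { '*' }
  PREDICT(D' → ε) = { $, '+' }
For A':
  PREDICT(A' → :: C A') = { '::' }
  PREDICT(A' → ε) = { $, '*', '+' }
For C:
  PREDICT(C → num) = { 'num' }
  PREDICT(C → b) = { 'b' }
L, D, A have a single production, so nothing to check there.

All predict sets are disjoint. The grammar IS LL(1).

Answer: Yes, the grammar is LL(1).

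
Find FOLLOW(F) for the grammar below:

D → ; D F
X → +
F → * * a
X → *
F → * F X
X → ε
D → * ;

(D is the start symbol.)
{ $, '*', '+' }

To compute FOLLOW(F), find every occurrence of F on a right-hand side N → α F β: add FIRST(β) \ {ε}, and if β is empty or nullable also add FOLLOW(N). Iterate to a fixed point.

In D → ; D F: F is at the end, add FOLLOW(D)
In F → * F X: F is followed by X, add FIRST(X) \ {ε} = { '*', '+' }
  X is nullable, so FOLLOW(F) is also included — that is the set being defined, nothing new

The FOLLOW sets referred to above (computed the same way, to a fixed point):
  FOLLOW(D) = { $, '*' }

Taking the union: FOLLOW(F) = { $, '*', '+' }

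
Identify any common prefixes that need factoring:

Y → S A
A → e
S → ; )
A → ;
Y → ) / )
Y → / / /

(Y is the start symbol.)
No, left-factoring is not needed

Left-factoring is needed when two productions for the same non-terminal
share a common prefix on the right-hand side.

Productions for Y:
  Y → S A
  Y → ) / )
  Y → / / /
Productions for A:
  A → e
  A → ;

No common prefixes found.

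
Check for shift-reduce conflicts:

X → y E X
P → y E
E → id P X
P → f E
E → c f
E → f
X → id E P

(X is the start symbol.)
Augment with X' → X and build the canonical LR(0) collection (I0 = CLOSURE({[X' → . X]}), then GOTO on every symbol after a dot until no new states appear). It has 18 states:
  I0: { [X → . id E P], [X → . y E X], [X' → . X] }  — shift
  I1: { [X' → X .] }  — accept
  I2: { [E → . c f], [E → . f], [E → . id P X], [X → id . E P] }  — shift
  I3: { [E → . c f], [E → . f], [E → . id P X], [X → y . E X] }  — shift
  I4: { [X → . id E P], [X → . y E X], [X → y E . X] }  — shift
  I5: { [E → c . f] }  — shift
  I6: { [E → f .] }  — reduce
  I7: { [E → id . P X], [P → . f E], [P → . y E] }  — shift
  I8: { [E → id P . X], [X → . id E P], [X → . y E X] }  — shift
  I9: { [E → . c f], [E → . f], [E → . id P X], [P → f . E] }  — shift
  I10: { [E → . c f], [E → . f], [E → . id P X], [P → y . E] }  — shift
  I11: { [P → y E .] }  — reduce
  I12: { [P → f E .] }  — reduce
  I13: { [E → id P X .] }  — reduce
  I14: { [E → c f .] }  — reduce
  I15: { [X → y E X .] }  — reduce
  I16: { [P → . f E], [P → . y E], [X → id E . P] }  — shift
  I17: { [X → id E P .] }  — reduce

No state contains both a complete item and a shift item.

Answer: No shift-reduce conflicts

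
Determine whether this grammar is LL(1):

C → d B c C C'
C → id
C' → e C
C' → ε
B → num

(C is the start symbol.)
No. Predict set conflict for C': { 'e' }

Relevant sets:
  FOLLOW(C') = { $, 'e' }

For C:
  PREDICT(C → d B c C C') = { 'd' }
  PREDICT(C → id) = { 'id' }
For C':
  PREDICT(C' → e C) = { 'e' }
  PREDICT(C' → ε) = { $, 'e' }
B has a single production, so nothing to check there.

Conflict found: Predict set conflict for C': { 'e' }
The grammar is NOT LL(1).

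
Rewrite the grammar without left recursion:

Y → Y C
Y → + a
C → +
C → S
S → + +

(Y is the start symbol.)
Y is directly left-recursive. The standard transformation for
  A → A α₁ | ... | A α_m | β₁ | ... | β_n
is
  A  → β₁ A' | ... | β_n A'
  A' → α₁ A' | ... | α_m A' | ε

Y → + a becomes Y → + a Y'
Y → Y C becomes Y' → C Y'
Add Y' → ε

Productions for other non-terminals are unchanged:
  C → +
  C → S
  S → + +

Resulting grammar:
Y → + a Y'
Y' → C Y'
Y' → ε
C → +
C → S
S → + +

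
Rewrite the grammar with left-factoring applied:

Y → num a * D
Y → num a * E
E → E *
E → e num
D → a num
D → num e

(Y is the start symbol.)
Left-factoring transforms A → αβ₁ | αβ₂ into A → αA' and A' → β₁ | β₂
(α is the longest common prefix among the alternatives). Repeat until
no nonterminal has two alternatives with a common prefix.

Round 1: Y has alternatives sharing prefix 'num a *'. Introduce Y': Y → num a * Y'
  Add: Y' → D
  Add: Y' → E

No remaining common prefixes — done.

Resulting grammar:
Y → num a * Y'
Y' → D
Y' → E
E → E *
E → e num
D → a num
D → num e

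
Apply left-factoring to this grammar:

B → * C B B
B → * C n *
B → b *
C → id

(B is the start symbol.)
B → * C B'
B' → B B
B' → n *
B → b *
C → id

Left-factoring transforms A → αβ₁ | αβ₂ into A → αA' and A' → β₁ | β₂
(α is the longest common prefix among the alternatives). Repeat until
no nonterminal has two alternatives with a common prefix.

Round 1: B has alternatives sharing prefix '* C'. Introduce B': B → * C B'
  Add: B' → B B
  Add: B' → n *

No remaining common prefixes — done.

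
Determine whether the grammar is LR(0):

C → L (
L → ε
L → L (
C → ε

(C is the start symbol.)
No. Reduce-reduce conflict: [C → .] and [L → .]

Augment with C' → C and build the canonical LR(0) collection (I0 = CLOSURE({[C' → . C]}), then GOTO on every symbol after a dot until no new states appear). It has 4 states:
  I0: { [C → . L (], [C → .], [C' → . C], [L → . L (], [L → .] }  — 2 reduces
  I1: { [C' → C .] }  — accept
  I2: { [C → L . (], [L → L . (] }  — shift
  I3: { [C → L ( .], [L → L ( .] }  — 2 reduces

Conflict in state I0:
  Reduce-reduce conflict: [C → .] and [L → .]
So the grammar is NOT LR(0).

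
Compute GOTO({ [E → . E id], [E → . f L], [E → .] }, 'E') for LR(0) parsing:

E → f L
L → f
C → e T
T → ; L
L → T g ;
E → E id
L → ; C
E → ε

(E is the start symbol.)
GOTO(I, 'E') = CLOSURE({ [A → αX.β] : [A → α.Xβ] ∈ I, X = 'E' })

Items with dot before 'E', with the dot advanced:
  [E → . E id] → [E → E . id]
Closure adds nothing (no advanced item has the dot before a non-terminal).

GOTO = { [E → E . id] }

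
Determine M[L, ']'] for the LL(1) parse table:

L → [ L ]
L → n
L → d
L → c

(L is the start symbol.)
Empty (error entry)

To find M[L, ']'], we find productions for L where ']' is in the predict set (PREDICT(N → α) = (FIRST(α) \ {ε}) ∪ (FOLLOW(N) if α ⇒* ε)).

L → [ L ]: PREDICT = { '[' }
L → n: PREDICT = { 'n' }
L → d: PREDICT = { 'd' }
L → c: PREDICT = { 'c' }

M[L, ']'] is empty (no production applies)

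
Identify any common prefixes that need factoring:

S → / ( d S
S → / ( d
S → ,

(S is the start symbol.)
Left-factoring is needed when two productions for the same non-terminal
share a common prefix on the right-hand side.

Productions for S:
  S → / ( d S
  S → / ( d
  S → ,

Found common prefix '/ ( d' in productions for S

Answer: Yes, S has productions with common prefix '/ ( d'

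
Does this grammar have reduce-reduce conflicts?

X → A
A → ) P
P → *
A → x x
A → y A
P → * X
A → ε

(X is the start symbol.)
Augment with X' → X and build the canonical LR(0) collection (I0 = CLOSURE({[X' → . X]}), then GOTO on every symbol after a dot until no new states appear). It has 11 states:
  I0: { [A → . ) P], [A → . x x], [A → . y A], [A → .], [X → . A], [X' → . X] }  — shift, reduce
  I1: { [A → ) . P], [P → . * X], [P → . *] }  — shift
  I2: { [X → A .] }  — reduce
  I3: { [X' → X .] }  — accept
  I4: { [A → x . x] }  — shift
  I5: { [A → . ) P], [A → . x x], [A → . y A], [A → .], [A → y . A] }  — shift, reduce
  I6: { [A → y A .] }  — reduce
  I7: { [A → x x .] }  — reduce
  I8: { [A → . ) P], [A → . x x], [A → . y A], [A → .], [P → * . X], [P → * .], [X → . A] }  — shift, 2 reduces
  I9: { [A → ) P .] }  — reduce
  I10: { [P → * X .] }  — reduce

I8 contains complete items [A → .], [P → * .] — reduce-reduce conflict.

Answer: Yes — I8: [A → .] vs [P → * .]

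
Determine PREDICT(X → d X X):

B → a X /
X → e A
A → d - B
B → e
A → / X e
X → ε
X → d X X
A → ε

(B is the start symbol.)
PREDICT(X → d X X) = (FIRST(RHS) \ {ε}) ∪ (FOLLOW(X) if ε ∈ FIRST(RHS), i.e. RHS ⇒* ε)
FIRST(d X X) = { 'd' }
ε ∉ FIRST(d X X), so FOLLOW(X) is not added.
PREDICT(X → d X X) = { 'd' }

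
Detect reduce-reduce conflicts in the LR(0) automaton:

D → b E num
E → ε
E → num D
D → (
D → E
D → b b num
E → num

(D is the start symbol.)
A reduce-reduce conflict occurs when an LR(0) state has two complete items [A → α .] and [B → β .] — both call for a reduction, and with no lookahead the parser cannot choose between them.

Augment with D' → D and build the canonical LR(0) collection (I0 = CLOSURE({[D' → . D]}), then GOTO on every symbol after a dot until no new states appear). It has 11 states:
  I0: { [D → . (], [D → . E], [D → . b E num], [D → . b b num], [D' → . D], [E → . num D], [E → . num], [E → .] }  — shift, reduce
  I1: { [D → ( .] }  — reduce
  I2: { [D' → D .] }  — accept
  I3: { [D → E .] }  — reduce
  I4: { [D → b . E num], [D → b . b num], [E → . num D], [E → . num], [E → .] }  — shift, reduce
  I5: { [D → . (], [D → . E], [D → . b E num], [D → . b b num], [E → . num D], [E → . num], [E → .], [E → num . D], [E → num .] }  — shift, 2 reduces
  I6: { [E → num D .] }  — reduce
  I7: { [D → b E . num] }  — shift
  I8: { [D → b b . num] }  — shift
  I9: { [D → b b num .] }  — reduce
  I10: { [D → b E num .] }  — reduce

I5 contains complete items [E → .], [E → num .] — reduce-reduce conflict.

Answer: Yes — I5: [E → .] vs [E → num .]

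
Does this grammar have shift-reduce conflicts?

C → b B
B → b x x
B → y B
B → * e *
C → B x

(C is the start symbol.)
Augment with C' → C and build the canonical LR(0) collection (I0 = CLOSURE({[C' → . C]}), then GOTO on every symbol after a dot until no new states appear). It has 14 states:
  I0: { [B → . * e *], [B → . b x x], [B → . y B], [C → . B x], [C → . b B], [C' → . C] }  — shift
  I1: { [B → * . e *] }  — shift
  I2: { [C → B . x] }  — shift
  I3: { [C' → C .] }  — accept
  I4: { [B → . * e *], [B → . b x x], [B → . y B], [B → b . x x], [C → b . B] }  — shift
  I5: { [B → . * e *], [B → . b x x], [B → . y B], [B → y . B] }  — shift
  I6: { [B → y B .] }  — reduce
  I7: { [B → b . x x] }  — shift
  I8: { [B → b x . x] }  — shift
  I9: { [B → b x x .] }  — reduce
  I10: { [C → b B .] }  — reduce
  I11: { [C → B x .] }  — reduce
  I12: { [B → * e . *] }  — shift
  I13: { [B → * e * .] }  — reduce

No state contains both a complete item and a shift item.

Answer: No shift-reduce conflicts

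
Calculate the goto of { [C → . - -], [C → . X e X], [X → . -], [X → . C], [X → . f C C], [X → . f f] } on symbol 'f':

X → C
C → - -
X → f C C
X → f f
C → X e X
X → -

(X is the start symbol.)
GOTO(I, 'f') = CLOSURE({ [A → αX.β] : [A → α.Xβ] ∈ I, X = 'f' })

Items with dot before 'f', with the dot advanced:
  [X → . f C C] → [X → f . C C]
  [X → . f f] → [X → f . f]
Closure of the advanced items:
  [X → f . C C] has the dot before C: add [C → . - -], [C → . X e X]
  [C → . X e X] has the dot before X: add [X → . C], [X → . f C C], [X → . f f], [X → . -]

GOTO = { [C → . - -], [C → . X e X], [X → . -], [X → . C], [X → . f C C], [X → . f f], [X → f . C C], [X → f . f] }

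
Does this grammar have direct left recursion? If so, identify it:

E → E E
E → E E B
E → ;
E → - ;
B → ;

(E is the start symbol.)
Yes, E is left-recursive

E → E E: LEFT RECURSIVE (starts with E)
E → E E B: LEFT RECURSIVE (starts with E)
E → ;: starts with ';'
E → - ;: starts with '-'
B → ;: starts with ';'

The grammar has direct left recursion on: E.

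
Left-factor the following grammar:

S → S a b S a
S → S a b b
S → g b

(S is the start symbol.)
S → S a b S'
S' → S a
S' → b
S → g b

Left-factoring transforms A → αβ₁ | αβ₂ into A → αA' and A' → β₁ | β₂
(α is the longest common prefix among the alternatives). Repeat until
no nonterminal has two alternatives with a common prefix.

Round 1: S has alternatives sharing prefix 'S a b'. Introduce S': S → S a b S'
  Add: S' → S a
  Add: S' → b

No remaining common prefixes — done.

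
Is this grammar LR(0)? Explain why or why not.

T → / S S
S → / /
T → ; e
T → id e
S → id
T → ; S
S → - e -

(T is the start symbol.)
A grammar is LR(0) if no state in the canonical LR(0) collection has:
  - both a shift item (dot before a terminal) and a complete item (shift-reduce conflict), or
  - two or more complete items (reduce-reduce conflict; the accept item [T' → T .] counts as a complete item here).

Augment with T' → T and build the canonical LR(0) collection (I0 = CLOSURE({[T' → . T]}), then GOTO on every symbol after a dot until no new states appear). It has 16 states:
  I0: { [T → . / S S], [T → . ; S], [T → . ; e], [T → . id e], [T' → . T] }  — shift
  I1: { [S → . - e -], [S → . / /], [S → . id], [T → / . S S] }  — shift
  I2: { [S → . - e -], [S → . / /], [S → . id], [T → ; . S], [T → ; . e] }  — shift
  I3: { [T' → T .] }  — accept
  I4: { [T → id . e] }  — shift
  I5: { [T → id e .] }  — reduce
  I6: { [S → - . e -] }  — shift
  I7: { [S → / . /] }  — shift
  I8: { [T → ; S .] }  — reduce
  I9: { [T → ; e .] }  — reduce
  I10: { [S → id .] }  — reduce
  I11: { [S → / / .] }  — reduce
  I12: { [S → - e . -] }  — shift
  I13: { [S → - e - .] }  — reduce
  I14: { [S → . - e -], [S → . / /], [S → . id], [T → / S . S] }  — shift
  I15: { [T → / S S .] }  — reduce

Every state is either a pure shift/goto state or contains exactly one complete item and nothing to shift — no conflicts. The grammar is LR(0).

Answer: Yes, the grammar is LR(0)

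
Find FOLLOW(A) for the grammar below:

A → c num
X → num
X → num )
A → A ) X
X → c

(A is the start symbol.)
{ $, ')' }

To compute FOLLOW(A), find every occurrence of A on a right-hand side N → α A β: add FIRST(β) \ {ε}, and if β is empty or nullable also add FOLLOW(N). Iterate to a fixed point.

A is the start symbol, so $ ∈ FOLLOW(A).
In A → A ) X: A is followed by ')' X, add FIRST(')' X) \ {ε} = { ')' }

Taking the union: FOLLOW(A) = { $, ')' }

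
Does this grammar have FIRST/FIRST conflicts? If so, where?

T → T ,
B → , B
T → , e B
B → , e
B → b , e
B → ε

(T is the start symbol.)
FIRST sets of the non-terminals at (or reachable through a nullable prefix from) the front of some alternative:
  FIRST(T) = { ',' }

Productions for T:
  T → T ,: FIRST = { ',' }
  T → , e B: FIRST = { ',' }
Productions for B:
  B → , B: FIRST = { ',' }
  B → , e: FIRST = { ',' }
  B → b , e: FIRST = { 'b' }
  B → ε: FIRST = { ε }

Conflict for T: T → T , and T → , e B
  Overlap: { ',' }
Conflict for B: B → , B and B → , e
  Overlap: { ',' }

Answer: Yes. T → T ',' / T → ',' e B on { ',' }; B → ',' B / B → ',' e on { ',' }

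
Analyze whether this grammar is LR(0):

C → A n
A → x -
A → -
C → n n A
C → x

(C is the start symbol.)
A grammar is LR(0) if no state in the canonical LR(0) collection has:
  - both a shift item (dot before a terminal) and a complete item (shift-reduce conflict), or
  - two or more complete items (reduce-reduce conflict; the accept item [C' → C .] counts as a complete item here).

Augment with C' → C and build the canonical LR(0) collection (I0 = CLOSURE({[C' → . C]}), then GOTO on every symbol after a dot until no new states appear). It has 11 states:
  I0: { [A → . -], [A → . x -], [C → . A n], [C → . n n A], [C → . x], [C' → . C] }  — shift
  I1: { [A → - .] }  — reduce
  I2: { [C → A . n] }  — shift
  I3: { [C' → C .] }  — accept
  I4: { [C → n . n A] }  — shift
  I5: { [A → x . -], [C → x .] }  — shift, reduce
  I6: { [A → x - .] }  — reduce
  I7: { [A → . -], [A → . x -], [C → n n . A] }  — shift
  I8: { [C → n n A .] }  — reduce
  I9: { [A → x . -] }  — shift
  I10: { [C → A n .] }  — reduce

Conflict in state I5:
  Shift-reduce conflict between [C → x .] and [A → x . -]
So the grammar is NOT LR(0).

Answer: No. Shift-reduce conflict between [C → x .] and [A → x . -]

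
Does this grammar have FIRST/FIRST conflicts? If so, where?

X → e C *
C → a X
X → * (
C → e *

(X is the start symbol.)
A FIRST/FIRST conflict occurs when two productions N → α and N → β for the same non-terminal have FIRST(α) ∩ FIRST(β) ≠ ∅ (with ε ∈ FIRST of a nullable right-hand side, so two nullable alternatives also conflict).

Productions for X:
  X → e C *: FIRST = { 'e' }
  X → * (: FIRST = { '*' }
Productions for C:
  C → a X: FIRST = { 'a' }
  C → e *: FIRST = { 'e' }

All alternatives of each non-terminal have pairwise disjoint FIRST sets.

Answer: No FIRST/FIRST conflicts.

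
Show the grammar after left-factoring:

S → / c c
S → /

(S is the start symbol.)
Left-factoring transforms A → αβ₁ | αβ₂ into A → αA' and A' → β₁ | β₂
(α is the longest common prefix among the alternatives). Repeat until
no nonterminal has two alternatives with a common prefix.

Round 1: S has alternatives sharing prefix '/'. Introduce S': S → / S'
  Add: S' → c c
  Add: S' → ε

No remaining common prefixes — done.

Resulting grammar:
S → / S'
S' → c c
S' → ε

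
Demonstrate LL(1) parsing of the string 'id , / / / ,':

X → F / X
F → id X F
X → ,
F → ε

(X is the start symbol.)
LL(1) parsing maintains a stack (initially the start symbol over $) and the input. At each step: if the stack top is a terminal, match it against the current input token; if it is a non-terminal N, replace it with the RHS of M[N, lookahead] (the unique production whose predict set contains the lookahead).

Stack is shown with the top on the left.

Stack         Input           Action
------------------------------------
X $           id , / / / , $  output X → F / X
F / X $       id , / / / , $  output F → id X F
id X F / X $  id , / / / , $  match 'id'
X F / X $     , / / / , $     output X → ,
, F / X $     , / / / , $     match ','
F / X $       / / / , $       output F → ε
/ X $         / / / , $       match '/'
X $           / / , $         output X → F / X
F / X $       / / , $         output F → ε
/ X $         / / , $         match '/'
X $           / , $           output X → F / X
F / X $       / , $           output F → ε
/ X $         / , $           match '/'
X $           , $             output X → ,
, $           , $             match ','
$             $               accept

The string is accepted.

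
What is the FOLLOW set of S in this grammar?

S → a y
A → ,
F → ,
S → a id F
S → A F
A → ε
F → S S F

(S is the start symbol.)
To compute FOLLOW(S), find every occurrence of S on a right-hand side N → α S β: add FIRST(β) \ {ε}, and if β is empty or nullable also add FOLLOW(N). Iterate to a fixed point.

S is the start symbol, so $ ∈ FOLLOW(S).
In F → S S F: S is followed by S F, add FIRST(S F) \ {ε} = { ',', 'a' }
In F → S S F: S is followed by F, add FIRST(F) \ {ε} = { ',', 'a' }

Taking the union: FOLLOW(S) = { $, ',', 'a' }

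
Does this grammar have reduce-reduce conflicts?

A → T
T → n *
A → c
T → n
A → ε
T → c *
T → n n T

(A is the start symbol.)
A reduce-reduce conflict occurs when an LR(0) state has two complete items [A → α .] and [B → β .] — both call for a reduction, and with no lookahead the parser cannot choose between them.

Augment with A' → A and build the canonical LR(0) collection (I0 = CLOSURE({[A' → . A]}), then GOTO on every symbol after a dot until no new states appear). It has 10 states:
  I0: { [A → . T], [A → . c], [A → .], [A' → . A], [T → . c *], [T → . n *], [T → . n n T], [T → . n] }  — shift, reduce
  I1: { [A' → A .] }  — accept
  I2: { [A → T .] }  — reduce
  I3: { [A → c .], [T → c . *] }  — shift, reduce
  I4: { [T → n . *], [T → n . n T], [T → n .] }  — shift, reduce
  I5: { [T → n * .] }  — reduce
  I6: { [T → . c *], [T → . n *], [T → . n n T], [T → . n], [T → n n . T] }  — shift
  I7: { [T → n n T .] }  — reduce
  I8: { [T → c . *] }  — shift
  I9: { [T → c * .] }  — reduce

No state contains more than one complete item.

Answer: No reduce-reduce conflicts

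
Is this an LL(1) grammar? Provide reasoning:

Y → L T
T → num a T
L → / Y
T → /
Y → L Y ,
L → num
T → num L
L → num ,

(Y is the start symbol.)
No. Predict set conflict for Y: { '/', 'num' }

A grammar is LL(1) if for each non-terminal N with multiple productions, the predict sets of those productions are pairwise disjoint, where PREDICT(N → α) = (FIRST(α) \ {ε}) ∪ (FOLLOW(N) if α ⇒* ε).

Relevant sets:
  FIRST(L) = { '/', 'num' }

For Y:
  PREDICT(Y → L T) = { '/', 'num' }
  PREDICT(Y → L Y ',') = { '/', 'num' }
For T:
  PREDICT(T → num a T) = { 'num' }
  PREDICT(T → '/') = { '/' }
  PREDICT(T → num L) = { 'num' }
For L:
  PREDICT(L → '/' Y) = { '/' }
  PREDICT(L → num) = { 'num' }
  PREDICT(L → num ',') = { 'num' }

Conflict found: Predict set conflict for Y: { '/', 'num' }
The grammar is NOT LL(1).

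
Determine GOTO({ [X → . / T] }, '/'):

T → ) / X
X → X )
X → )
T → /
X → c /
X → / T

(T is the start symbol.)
{ [T → . ) / X], [T → . /], [X → / . T] }

GOTO(I, '/') = CLOSURE({ [A → αX.β] : [A → α.Xβ] ∈ I, X = '/' })

Items with dot before '/', with the dot advanced:
  [X → . / T] → [X → / . T]
Closure of the advanced items:
  [X → / . T] has the dot before T: add [T → . ) / X], [T → . /]

GOTO = { [T → . ) / X], [T → . /], [X → / . T] }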